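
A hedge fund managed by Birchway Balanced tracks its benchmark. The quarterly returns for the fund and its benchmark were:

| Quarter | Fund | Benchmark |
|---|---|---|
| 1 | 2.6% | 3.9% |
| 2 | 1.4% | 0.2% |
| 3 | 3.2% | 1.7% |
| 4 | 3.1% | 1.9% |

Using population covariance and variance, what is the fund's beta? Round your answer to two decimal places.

r̄p = 2.5750%,  r̄m = 1.9250%
Cov = Σ(rp − r̄p)(rm − r̄m) / 4 = 0.4806
Var(rm) = Σ(rm − r̄m)² / 4 = 1.7319
β = Cov / Var = 0.4806 / 1.7319 = 0.2775

0.28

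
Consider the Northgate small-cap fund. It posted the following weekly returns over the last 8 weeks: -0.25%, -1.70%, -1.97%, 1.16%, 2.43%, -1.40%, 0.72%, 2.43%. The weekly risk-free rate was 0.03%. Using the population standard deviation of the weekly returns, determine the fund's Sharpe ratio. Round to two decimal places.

r̄ = (-0.25 − 1.7 − 1.97 + 1.16 + 2.43 − 1.4 + 0.72 + 2.43) / 8 = 1.420 / 8 = 0.1775%
Σ(r − r̄)² = (-0.25 − 0.1775)² + (-1.7 − 0.1775)² + (-1.97 − 0.1775)² + … = 22.2152
σ = √[22.2152 / 8] = 1.6664%
Sharpe = (r̄ − rf) / σ = (0.1775 − 0.03) / 1.6664 = 0.1475 / 1.6664 = 0.0885

0.09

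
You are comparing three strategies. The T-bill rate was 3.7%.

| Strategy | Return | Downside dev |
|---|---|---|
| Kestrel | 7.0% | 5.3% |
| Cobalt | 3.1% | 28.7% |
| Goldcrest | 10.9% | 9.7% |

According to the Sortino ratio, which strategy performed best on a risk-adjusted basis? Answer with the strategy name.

Kestrel: Sortino ratio = (7.0% − 3.7%) / 5.3% = 0.623
Cobalt: Sortino ratio = (3.1% − 3.7%) / 28.7% = -0.021
Goldcrest: Sortino ratio = (10.9% − 3.7%) / 9.7% = 0.742
Highest: Goldcrest (0.742).

Goldcrest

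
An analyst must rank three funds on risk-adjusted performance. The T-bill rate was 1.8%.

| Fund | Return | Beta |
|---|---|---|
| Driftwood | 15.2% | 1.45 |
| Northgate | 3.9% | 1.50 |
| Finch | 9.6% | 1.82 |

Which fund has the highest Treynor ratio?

Driftwood: Treynor = (15.2% − 1.8%) / 1.45 = 9.241
Northgate: Treynor = (3.9% − 1.8%) / 1.50 = 1.400
Finch: Treynor = (9.6% − 1.8%) / 1.82 = 4.286
Highest: Driftwood (9.241).

Driftwood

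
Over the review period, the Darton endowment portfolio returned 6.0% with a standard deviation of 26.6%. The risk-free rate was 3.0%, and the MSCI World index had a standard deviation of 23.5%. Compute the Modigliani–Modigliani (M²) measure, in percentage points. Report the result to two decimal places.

5.65

Sharpe = (Rp − Rf) / σp = (6.0% − 3.0%) / 26.6% = 0.1128
M² = Rf + Sharpe × σm = 3.0% + 0.1128 × 23.5% = 5.6508%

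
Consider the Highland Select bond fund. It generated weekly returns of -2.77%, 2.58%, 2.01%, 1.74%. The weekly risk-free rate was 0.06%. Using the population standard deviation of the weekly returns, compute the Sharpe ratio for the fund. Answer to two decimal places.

0.39

Mean return μ = 3.560 / 4 = 0.8900%
Population σ = √[Σ(r − μ)² / 4] = √[18.2286 / 4] = √4.5572 = 2.1348%
Sharpe = (μ − rf) / σ = (0.8900 − 0.06) / 2.1348 = 0.8300 / 2.1348 = 0.3888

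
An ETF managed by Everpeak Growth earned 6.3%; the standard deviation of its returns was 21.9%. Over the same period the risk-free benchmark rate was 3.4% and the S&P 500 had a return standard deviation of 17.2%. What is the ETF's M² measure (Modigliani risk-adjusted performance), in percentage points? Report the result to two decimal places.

Sharpe = (Rp − Rf) / σp = (6.3% − 3.4%) / 21.9% = 0.1324
M² = Rf + Sharpe × σm = 3.4% + 0.1324 × 17.2% = 5.6773%

5.68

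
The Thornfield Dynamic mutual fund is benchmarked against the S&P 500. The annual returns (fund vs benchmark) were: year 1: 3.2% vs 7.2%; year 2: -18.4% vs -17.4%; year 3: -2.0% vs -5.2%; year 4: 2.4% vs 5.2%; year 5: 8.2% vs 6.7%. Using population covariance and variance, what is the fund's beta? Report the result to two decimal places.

0.92

r̄p = -1.3200%,  r̄m = -0.7000%
Cov = Σ(rp − r̄p)(rm − r̄m) / 5 = 83.2800
Var(rm) = Σ(rm − r̄m)² / 5 = 90.2240
β = Cov / Var = 83.2800 / 90.2240 = 0.9230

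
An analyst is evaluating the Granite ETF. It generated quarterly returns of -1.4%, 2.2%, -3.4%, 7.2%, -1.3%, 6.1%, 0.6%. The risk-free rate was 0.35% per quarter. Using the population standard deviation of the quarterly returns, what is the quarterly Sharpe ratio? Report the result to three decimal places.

Mean return r̄ = 10.00 / 7 = 1.4286%
Σ(r − r̄)² = (-1.4 − 1.4286)² + (2.2 − 1.4286)² + (-3.4 − 1.4286)² + … = 95.1743
population σ = √(95.1743 / 7) = √13.5963 = 3.6873%
Sharpe = (r̄ − rf) / σ = (1.4286 − 0.35) / 3.6873 = 1.0786 / 3.6873 = 0.2925

0.293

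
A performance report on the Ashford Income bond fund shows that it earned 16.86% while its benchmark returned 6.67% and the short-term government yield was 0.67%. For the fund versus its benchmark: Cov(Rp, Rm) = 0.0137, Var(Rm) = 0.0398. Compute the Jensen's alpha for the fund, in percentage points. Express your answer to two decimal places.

β = Cov / Var = 0.0137 / 0.0398 = 0.3442
E[R] = Rf + β(Rm − Rf) = 0.67% + 0.3442 × (6.67% − 0.67%) = 2.7352%
α = Rp − E[R] = 16.86% − 2.7352% = 14.1248

14.12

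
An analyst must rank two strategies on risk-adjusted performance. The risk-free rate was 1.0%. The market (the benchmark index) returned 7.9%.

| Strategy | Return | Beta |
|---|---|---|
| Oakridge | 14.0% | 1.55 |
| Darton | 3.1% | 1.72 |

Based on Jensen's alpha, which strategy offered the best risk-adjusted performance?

Oakridge: α = 14.0% − [1.0% + 1.55 × (7.9% − 1.0%)] = 2.305
Darton: α = 3.1% − [1.0% + 1.72 × (7.9% − 1.0%)] = -9.768
Highest: Oakridge (2.305).

Oakridge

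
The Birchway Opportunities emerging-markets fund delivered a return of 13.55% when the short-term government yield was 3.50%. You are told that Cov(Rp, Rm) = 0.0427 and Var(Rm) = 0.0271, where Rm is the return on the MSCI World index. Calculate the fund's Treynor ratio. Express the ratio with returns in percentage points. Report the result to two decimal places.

β = Cov / Var = 0.0427 / 0.0271 = 1.5756
Treynor = (Rp − Rf) / β = (13.55% − 3.50%) / 1.5756 = 10.05 / 1.5756 = 6.3785

6.38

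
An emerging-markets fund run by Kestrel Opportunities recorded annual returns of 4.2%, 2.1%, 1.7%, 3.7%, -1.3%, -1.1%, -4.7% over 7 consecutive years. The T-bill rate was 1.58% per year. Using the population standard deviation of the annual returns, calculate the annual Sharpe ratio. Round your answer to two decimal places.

-0.31

Mean return r̄ = 4.60 / 7 = 0.6571%
Σ(r − r̄)² = 60.5971; population σ = √(60.5971/7) = 2.9422%
Sharpe = (r̄ − rf) / σ = (0.6571 − 1.58) / 2.9422 = -0.9229 / 2.9422 = -0.3137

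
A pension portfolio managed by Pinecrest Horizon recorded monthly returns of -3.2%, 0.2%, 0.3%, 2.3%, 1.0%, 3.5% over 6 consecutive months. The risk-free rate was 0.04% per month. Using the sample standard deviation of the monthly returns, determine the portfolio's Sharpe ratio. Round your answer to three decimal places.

Mean return r̄ = 4.10 / 6 = 0.6833%
Sample σ = √[Σ(r − r̄)² / 5] = √[26.1083 / 5] = √5.2217 = 2.2851%
Sharpe = (r̄ − rf) / σ = (0.6833 − 0.04) / 2.2851 = 0.6433 / 2.2851 = 0.2815

0.282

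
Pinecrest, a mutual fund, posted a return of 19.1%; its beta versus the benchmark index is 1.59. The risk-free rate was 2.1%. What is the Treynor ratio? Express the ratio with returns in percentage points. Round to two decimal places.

10.69

Treynor = (Rp − Rf) / β = (19.1% − 2.1%) / 1.59 = 17.00 / 1.59 = 10.6918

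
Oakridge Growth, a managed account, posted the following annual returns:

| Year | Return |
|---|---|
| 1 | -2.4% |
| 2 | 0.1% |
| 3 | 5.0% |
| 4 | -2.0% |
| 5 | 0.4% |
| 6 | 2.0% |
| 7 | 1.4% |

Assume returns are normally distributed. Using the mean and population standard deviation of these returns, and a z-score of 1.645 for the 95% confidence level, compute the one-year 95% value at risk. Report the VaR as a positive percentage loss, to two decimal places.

μ = (-2.4 + 0.1 + 5 − 2 + 0.4 + 2 + 1.4) / 7 = 4.50 / 7 = 0.6429%
Population std dev = √[37.9971 / 7] = 2.3298%
VaR = −(μ − z·σ) = −(0.6429 − 1.645 × 2.3298) = −(-3.1896) = 3.1896%

3.19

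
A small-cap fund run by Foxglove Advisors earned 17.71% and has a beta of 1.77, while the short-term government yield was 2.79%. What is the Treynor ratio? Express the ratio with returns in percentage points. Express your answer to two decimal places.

8.43

Treynor = (Rp − Rf) / β = (17.71% − 2.79%) / 1.77 = 14.92 / 1.77 = 8.4294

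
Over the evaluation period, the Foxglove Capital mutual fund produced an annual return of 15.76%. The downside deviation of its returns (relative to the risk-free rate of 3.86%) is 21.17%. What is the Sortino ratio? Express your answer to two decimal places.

Sortino = (Rp − Rf) / σd = (15.76% − 3.86%) / 21.17% = 11.90% / 21.17% = 0.5621

0.56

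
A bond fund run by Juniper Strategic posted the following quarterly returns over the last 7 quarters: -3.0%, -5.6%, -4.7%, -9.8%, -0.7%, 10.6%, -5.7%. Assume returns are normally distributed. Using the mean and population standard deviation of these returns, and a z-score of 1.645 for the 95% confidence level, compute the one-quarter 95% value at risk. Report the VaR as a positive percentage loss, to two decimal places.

Mean return r̄ = -18.90 / 7 = -2.7000%
Σ(r − r̄)² = (-3 − (-2.7000))² + (-5.6 − (-2.7000))² + (-4.7 − (-2.7000))² + … = 252.8000
population σ = √(252.8000 / 7) = √36.1143 = 6.0095%
VaR = −(r̄ − z·σ) = −(-2.7000 − 1.645 × 6.0095) = −(-12.5856) = 12.5856%

12.59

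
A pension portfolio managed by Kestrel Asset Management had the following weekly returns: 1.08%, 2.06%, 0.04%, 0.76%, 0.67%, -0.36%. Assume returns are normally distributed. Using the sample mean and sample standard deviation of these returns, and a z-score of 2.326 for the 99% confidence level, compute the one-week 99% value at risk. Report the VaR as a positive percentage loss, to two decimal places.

Mean return μ = 4.250 / 6 = 0.7083%
Sample std dev = √[3.5573 / 5] = 0.8435%
VaR = −(μ − z·σ) = −(0.7083 − 2.326 × 0.8435) = −(-1.2537) = 1.2537%

1.25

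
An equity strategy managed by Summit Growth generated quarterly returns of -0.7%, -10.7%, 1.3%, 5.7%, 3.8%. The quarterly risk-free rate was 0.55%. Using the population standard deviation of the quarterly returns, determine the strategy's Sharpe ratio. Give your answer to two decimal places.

μ = (-0.7 − 10.7 + 1.3 + 5.7 + 3.8) / 5 = -0.1200%
Population σ = √[Σ(r − μ)² / 5] = √[163.5280 / 5] = √32.7056 = 5.7189%
Sharpe = (μ − rf) / σ = (-0.1200 − 0.55) / 5.7189 = -0.6700 / 5.7189 = -0.1172

-0.12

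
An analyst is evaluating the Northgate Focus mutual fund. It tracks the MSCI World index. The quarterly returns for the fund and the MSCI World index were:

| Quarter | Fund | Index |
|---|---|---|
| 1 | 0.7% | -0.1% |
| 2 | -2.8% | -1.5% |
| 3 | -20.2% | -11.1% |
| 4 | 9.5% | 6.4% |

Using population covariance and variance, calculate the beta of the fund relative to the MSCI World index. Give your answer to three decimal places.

r̄p = -3.2000%,  r̄m = -1.5750%
Cov = Σ(rp − r̄p)(rm − r̄m) / 4 = 67.2475
Var(rm) = Σ(rm − r̄m)² / 4 = 39.1269
β = Cov / Var = 67.2475 / 39.1269 = 1.7187

1.719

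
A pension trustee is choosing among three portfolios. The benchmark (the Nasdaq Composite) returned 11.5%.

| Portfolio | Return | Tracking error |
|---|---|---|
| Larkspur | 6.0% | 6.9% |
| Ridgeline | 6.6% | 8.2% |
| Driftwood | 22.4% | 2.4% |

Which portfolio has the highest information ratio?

Larkspur: IR = (6.0% − 11.5%) / 6.9% = -0.797
Ridgeline: IR = (6.6% − 11.5%) / 8.2% = -0.598
Driftwood: IR = (22.4% − 11.5%) / 2.4% = 4.542
Highest: Driftwood (4.542).

Driftwood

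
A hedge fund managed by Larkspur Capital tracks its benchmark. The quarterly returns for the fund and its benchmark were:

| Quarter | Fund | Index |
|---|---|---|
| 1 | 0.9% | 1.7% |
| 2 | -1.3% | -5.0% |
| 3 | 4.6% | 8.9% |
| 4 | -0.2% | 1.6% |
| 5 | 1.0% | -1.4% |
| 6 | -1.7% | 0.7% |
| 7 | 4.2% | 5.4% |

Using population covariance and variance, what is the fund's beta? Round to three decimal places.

0.463

r̄p = 1.0714%,  r̄m = 1.7000%
Cov = Σ(rp − r̄p)(rm − r̄m) / 7 = 7.9986
Var(rm) = Σ(rm − r̄m)² / 7 = 17.2914
β = Cov / Var = 7.9986 / 17.2914 = 0.4626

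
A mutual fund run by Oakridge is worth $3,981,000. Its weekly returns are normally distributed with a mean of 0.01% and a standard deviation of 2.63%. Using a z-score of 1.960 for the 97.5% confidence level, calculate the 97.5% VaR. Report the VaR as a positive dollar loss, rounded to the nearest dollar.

$204,814

Return at the 97.5% tail: μ − z·σ = 0.01% − 1.960 × 2.63% = 0.01 − 5.1548 = -5.1448%
VaR = −(-5.1448%) × $3,981,000 = 5.1448% × $3,981,000 = $204,814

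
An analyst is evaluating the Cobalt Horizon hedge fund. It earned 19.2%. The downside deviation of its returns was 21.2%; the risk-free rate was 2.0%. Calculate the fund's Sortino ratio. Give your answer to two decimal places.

0.81

Sortino = (Rp − Rf) / σd = (19.2% − 2.0%) / 21.2% = 17.20% / 21.2% = 0.8113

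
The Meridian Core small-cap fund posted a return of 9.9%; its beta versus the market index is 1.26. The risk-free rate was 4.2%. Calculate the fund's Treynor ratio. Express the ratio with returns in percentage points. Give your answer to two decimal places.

Treynor = (Rp − Rf) / β = (9.9% − 4.2%) / 1.26 = 5.70 / 1.26 = 4.5238

4.52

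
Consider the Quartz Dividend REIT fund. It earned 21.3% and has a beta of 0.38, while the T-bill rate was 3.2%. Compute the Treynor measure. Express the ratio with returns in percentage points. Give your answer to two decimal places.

Treynor = (Rp − Rf) / β = (21.3% − 3.2%) / 0.38 = 18.10 / 0.38 = 47.6316

47.63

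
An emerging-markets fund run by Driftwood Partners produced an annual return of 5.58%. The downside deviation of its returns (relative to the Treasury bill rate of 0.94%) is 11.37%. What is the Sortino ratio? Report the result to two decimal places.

Sortino = (Rp − Rf) / σd = (5.58% − 0.94%) / 11.37% = 4.64% / 11.37% = 0.4081

0.41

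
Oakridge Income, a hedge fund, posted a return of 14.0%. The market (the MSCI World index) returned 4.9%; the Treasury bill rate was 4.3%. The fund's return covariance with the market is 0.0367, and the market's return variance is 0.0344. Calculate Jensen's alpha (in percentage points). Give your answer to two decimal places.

β = Cov / Var = 0.0367 / 0.0344 = 1.0669
E[R] = Rf + β(Rm − Rf) = 4.3% + 1.0669 × (4.9% − 4.3%) = 4.9401%
α = Rp − E[R] = 14.0% − 4.9401% = 9.0599

9.06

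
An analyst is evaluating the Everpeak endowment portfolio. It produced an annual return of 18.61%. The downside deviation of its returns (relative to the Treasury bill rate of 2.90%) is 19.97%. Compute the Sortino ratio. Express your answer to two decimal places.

Sortino = (Rp − Rf) / σd = (18.61% − 2.90%) / 19.97% = 15.71% / 19.97% = 0.7867

0.79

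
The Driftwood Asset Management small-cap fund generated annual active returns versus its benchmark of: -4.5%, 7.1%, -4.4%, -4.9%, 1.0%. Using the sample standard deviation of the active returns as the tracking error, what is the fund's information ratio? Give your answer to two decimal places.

-0.22

r̄ = (-4.5 + 7.1 − 4.4 − 4.9 + 1) / 5 = -5.70 / 5 = -1.1400%
Sample σ = √[Σ(r − r̄)² / 4] = √[108.5320 / 4] = √27.1330 = 5.2089%
IR = r̄ / tracking error = -1.1400 / 5.2089 = -0.2189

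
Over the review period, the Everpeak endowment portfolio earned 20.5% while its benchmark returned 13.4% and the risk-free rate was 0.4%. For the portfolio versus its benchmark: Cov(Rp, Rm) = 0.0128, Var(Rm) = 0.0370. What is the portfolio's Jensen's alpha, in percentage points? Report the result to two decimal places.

β = Cov / Var = 0.0128 / 0.0370 = 0.3459
E[R] = Rf + β(Rm − Rf) = 0.4% + 0.3459 × (13.4% − 0.4%) = 4.8967%
α = Rp − E[R] = 20.5% − 4.8967% = 15.6033

15.60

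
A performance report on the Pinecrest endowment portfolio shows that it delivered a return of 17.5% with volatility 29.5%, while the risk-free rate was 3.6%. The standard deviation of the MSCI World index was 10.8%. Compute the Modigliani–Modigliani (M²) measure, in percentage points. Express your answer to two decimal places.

8.69

Sharpe = (Rp − Rf) / σp = (17.5% − 3.6%) / 29.5% = 0.4712
M² = Rf + Sharpe × σm = 3.6% + 0.4712 × 10.8% = 8.6890%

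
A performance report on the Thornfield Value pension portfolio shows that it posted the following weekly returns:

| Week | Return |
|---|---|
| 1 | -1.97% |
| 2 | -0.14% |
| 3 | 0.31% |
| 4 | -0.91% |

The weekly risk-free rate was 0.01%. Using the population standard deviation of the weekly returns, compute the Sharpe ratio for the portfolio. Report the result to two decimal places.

-0.80

Mean return r̄ = -2.710 / 4 = -0.6775%
Σ(r − r̄)² = (-1.97 − (-0.6775))² + (-0.14 − (-0.6775))² + … = 2.9887
population σ = √(2.9887 / 4) = √0.7472 = 0.8644%
Sharpe = (r̄ − rf) / σ = (-0.6775 − 0.01) / 0.8644 = -0.6875 / 0.8644 = -0.7953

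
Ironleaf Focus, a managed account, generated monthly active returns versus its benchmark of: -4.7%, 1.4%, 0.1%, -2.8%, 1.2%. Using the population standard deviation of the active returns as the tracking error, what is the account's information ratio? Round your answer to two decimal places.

Mean return r̄ = -4.80 / 5 = -0.9600%
Σ(r − r̄)² = 28.7320; population σ = √(28.7320/5) = 2.3972%
IR = r̄ / tracking error = -0.9600 / 2.3972 = -0.4005

-0.40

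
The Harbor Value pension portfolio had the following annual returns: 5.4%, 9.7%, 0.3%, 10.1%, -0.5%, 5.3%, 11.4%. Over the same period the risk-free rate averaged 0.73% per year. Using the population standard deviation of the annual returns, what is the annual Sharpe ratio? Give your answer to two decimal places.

1.19

r̄ = (5.4 + 9.7 + 0.3 + 10.1 − 0.5 + 5.3 + 11.4) / 7 = 5.9571%
Population σ = √[Σ(r − r̄)² / 7] = √[135.2371 / 7] = √19.3196 = 4.3954%
Sharpe = (r̄ − rf) / σ = (5.9571 − 0.73) / 4.3954 = 5.2271 / 4.3954 = 1.1892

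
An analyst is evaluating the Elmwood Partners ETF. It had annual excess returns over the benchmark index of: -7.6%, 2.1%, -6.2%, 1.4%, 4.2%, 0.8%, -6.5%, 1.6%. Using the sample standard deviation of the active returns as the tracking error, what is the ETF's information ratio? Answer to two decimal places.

r̄ = (-7.6 + 2.1 − 6.2 + 1.4 + 4.2 + 0.8 − 6.5 + 1.6) / 8 = -10.20 / 8 = -1.2750%
Sample std dev = √[152.6550 / 7] = 4.6699%
IR = r̄ / tracking error = -1.2750 / 4.6699 = -0.2730

-0.27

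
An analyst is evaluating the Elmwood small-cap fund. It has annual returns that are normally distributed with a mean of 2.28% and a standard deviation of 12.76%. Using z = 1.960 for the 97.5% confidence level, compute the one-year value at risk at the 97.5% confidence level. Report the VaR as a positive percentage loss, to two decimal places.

22.73

VaR (as % loss) = −(μ − z·σ) = −(2.28% − 1.960 × 12.76%) = −(-22.7296%) = 22.7296%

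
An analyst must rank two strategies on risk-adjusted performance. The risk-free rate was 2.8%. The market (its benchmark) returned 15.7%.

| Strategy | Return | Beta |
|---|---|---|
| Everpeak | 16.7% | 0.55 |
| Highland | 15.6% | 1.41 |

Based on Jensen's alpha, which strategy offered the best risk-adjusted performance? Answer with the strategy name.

Everpeak: α = 16.7% − [2.8% + 0.55 × (15.7% − 2.8%)] = 6.805
Highland: α = 15.6% − [2.8% + 1.41 × (15.7% − 2.8%)] = -5.389
Highest: Everpeak (6.805).

Everpeak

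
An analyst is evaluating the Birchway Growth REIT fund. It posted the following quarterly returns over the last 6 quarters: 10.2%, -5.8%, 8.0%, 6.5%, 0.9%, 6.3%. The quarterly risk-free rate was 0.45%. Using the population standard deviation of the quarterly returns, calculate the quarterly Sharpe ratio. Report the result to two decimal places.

r̄ = (10.2 − 5.8 + 8 + 6.5 + 0.9 + 6.3) / 6 = 26.10 / 6 = 4.3500%
Σ(r − r̄)² = (10.2 − 4.3500)² + (-5.8 − 4.3500)² + (8 − 4.3500)² + … = 170.8950
population σ = √(170.8950 / 6) = √28.4825 = 5.3369%
Sharpe = (r̄ − rf) / σ = (4.3500 − 0.45) / 5.3369 = 3.9000 / 5.3369 = 0.7308

0.73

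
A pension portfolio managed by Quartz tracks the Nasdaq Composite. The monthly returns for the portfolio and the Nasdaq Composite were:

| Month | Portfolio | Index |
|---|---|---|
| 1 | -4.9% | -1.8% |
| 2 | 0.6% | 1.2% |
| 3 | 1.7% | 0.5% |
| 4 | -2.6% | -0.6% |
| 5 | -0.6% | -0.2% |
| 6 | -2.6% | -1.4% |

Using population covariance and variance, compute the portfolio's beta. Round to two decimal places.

1.95

r̄p = -1.4000%,  r̄m = -0.3833%
Cov = Σ(rp − r̄p)(rm − r̄m) / 6 = 2.0817
Var(rm) = Σ(rm − r̄m)² / 6 = 1.0681
β = Cov / Var = 2.0817 / 1.0681 = 1.9490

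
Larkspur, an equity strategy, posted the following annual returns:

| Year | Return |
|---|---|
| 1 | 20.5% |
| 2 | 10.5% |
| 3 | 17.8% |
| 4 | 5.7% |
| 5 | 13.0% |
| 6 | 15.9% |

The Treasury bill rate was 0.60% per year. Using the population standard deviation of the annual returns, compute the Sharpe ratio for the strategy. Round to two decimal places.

2.73

Mean return r̄ = 83.40 / 6 = 13.9000%
Population σ = √[Σ(r − r̄)² / 6] = √[142.3800 / 6] = √23.7300 = 4.8713%
Sharpe = (r̄ − rf) / σ = (13.9000 − 0.6) / 4.8713 = 13.3000 / 4.8713 = 2.7303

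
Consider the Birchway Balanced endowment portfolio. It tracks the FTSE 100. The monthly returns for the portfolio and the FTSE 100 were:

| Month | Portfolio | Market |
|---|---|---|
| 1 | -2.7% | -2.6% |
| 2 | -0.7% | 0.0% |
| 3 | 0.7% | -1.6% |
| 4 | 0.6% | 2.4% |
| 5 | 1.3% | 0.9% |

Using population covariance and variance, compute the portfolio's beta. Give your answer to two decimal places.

r̄p = -0.1600%,  r̄m = -0.1800%
Cov = Σ(rp − r̄p)(rm − r̄m) / 5 = 1.6732
Var(rm) = Σ(rm − r̄m)² / 5 = 3.1456
β = Cov / Var = 1.6732 / 3.1456 = 0.5319

0.53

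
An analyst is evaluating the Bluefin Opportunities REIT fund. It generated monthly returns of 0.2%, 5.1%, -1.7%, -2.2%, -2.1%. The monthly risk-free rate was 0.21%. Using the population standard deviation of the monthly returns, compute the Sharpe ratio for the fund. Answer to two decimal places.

-0.13

r̄ = (0.2 + 5.1 − 1.7 − 2.2 − 2.1) / 5 = -0.70 / 5 = -0.1400%
Population std dev = √[38.0920 / 5] = 2.7601%
Sharpe = (r̄ − rf) / σ = (-0.1400 − 0.21) / 2.7601 = -0.3500 / 2.7601 = -0.1268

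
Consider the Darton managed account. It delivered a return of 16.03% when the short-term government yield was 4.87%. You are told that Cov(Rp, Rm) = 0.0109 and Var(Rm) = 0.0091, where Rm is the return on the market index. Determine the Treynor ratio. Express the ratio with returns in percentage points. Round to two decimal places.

9.32

β = Cov / Var = 0.0109 / 0.0091 = 1.1978
Treynor = (Rp − Rf) / β = (16.03% − 4.87%) / 1.1978 = 11.16 / 1.1978 = 9.3171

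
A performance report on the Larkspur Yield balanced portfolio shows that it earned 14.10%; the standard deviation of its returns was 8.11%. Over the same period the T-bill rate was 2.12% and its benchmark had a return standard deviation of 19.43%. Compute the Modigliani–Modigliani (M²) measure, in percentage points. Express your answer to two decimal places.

30.82

Sharpe = (Rp − Rf) / σp = (14.10% − 2.12%) / 8.11% = 1.4772
M² = Rf + Sharpe × σm = 2.12% + 1.4772 × 19.43% = 30.8220%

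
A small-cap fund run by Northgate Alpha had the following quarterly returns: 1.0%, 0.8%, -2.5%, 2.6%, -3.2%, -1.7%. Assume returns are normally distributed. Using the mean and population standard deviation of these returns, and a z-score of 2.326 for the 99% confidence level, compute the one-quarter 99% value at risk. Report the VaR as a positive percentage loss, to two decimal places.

μ = (1 + 0.8 − 2.5 + 2.6 − 3.2 − 1.7) / 6 = -0.5000%
Σ(r − μ)² = 26.2800; population σ = √(26.2800/6) = 2.0928%
VaR = −(μ − z·σ) = −(-0.5000 − 2.326 × 2.0928) = −(-5.3679) = 5.3679%

5.37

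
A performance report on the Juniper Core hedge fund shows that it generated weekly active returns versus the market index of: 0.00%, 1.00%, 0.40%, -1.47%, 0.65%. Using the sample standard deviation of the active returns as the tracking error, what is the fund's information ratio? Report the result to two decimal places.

0.12

μ = (0 + 1 + 0.4 − 1.47 + 0.65) / 5 = 0.1160%
Sample σ = √[Σ(r − μ)² / 4] = √[3.6761 / 4] = √0.9190 = 0.9586%
IR = μ / tracking error = 0.1160 / 0.9586 = 0.1210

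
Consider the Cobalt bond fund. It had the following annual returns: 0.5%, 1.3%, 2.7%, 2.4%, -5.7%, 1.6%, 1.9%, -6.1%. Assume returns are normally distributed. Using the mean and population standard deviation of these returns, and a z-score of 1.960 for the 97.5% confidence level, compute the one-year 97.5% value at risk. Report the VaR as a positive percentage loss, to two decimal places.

6.77

Mean return r̄ = -1.40 / 8 = -0.1750%
Σ(r − r̄)² = (0.5 − (-0.1750))² + (1.3 − (-0.1750))² + … = 90.6150
population σ = √(90.6150 / 8) = √11.3269 = 3.3655%
VaR = −(r̄ − z·σ) = −(-0.1750 − 1.960 × 3.3655) = −(-6.7714) = 6.7714%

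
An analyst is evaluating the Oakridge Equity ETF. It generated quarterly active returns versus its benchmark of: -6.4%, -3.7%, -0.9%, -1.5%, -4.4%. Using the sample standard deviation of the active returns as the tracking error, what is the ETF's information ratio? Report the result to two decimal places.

Mean return r̄ = -16.90 / 5 = -3.3800%
Sample std dev = √[19.9480 / 4] = 2.2332%
IR = r̄ / tracking error = -3.3800 / 2.2332 = -1.5135

-1.51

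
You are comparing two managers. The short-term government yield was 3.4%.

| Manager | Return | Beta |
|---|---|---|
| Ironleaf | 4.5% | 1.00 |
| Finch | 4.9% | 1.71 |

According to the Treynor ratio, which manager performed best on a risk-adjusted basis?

Ironleaf: Treynor = (4.5% − 3.4%) / 1.00 = 1.100
Finch: Treynor = (4.9% − 3.4%) / 1.71 = 0.877
Highest: Ironleaf (1.100).

Ironleaf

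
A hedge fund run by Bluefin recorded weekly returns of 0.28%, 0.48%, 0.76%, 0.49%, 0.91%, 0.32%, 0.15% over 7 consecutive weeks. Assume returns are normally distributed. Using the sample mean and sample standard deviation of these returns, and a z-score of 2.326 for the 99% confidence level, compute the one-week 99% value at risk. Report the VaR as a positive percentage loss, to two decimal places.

Mean return r̄ = 3.390 / 7 = 0.4843%
Sample σ = √[Σ(r − r̄)² / 6] = √[0.4378 / 6] = √0.0730 = 0.2702%
VaR = −(r̄ − z·σ) = −(0.4843 − 2.326 × 0.2702) = −(-0.1442) = 0.1442%

0.14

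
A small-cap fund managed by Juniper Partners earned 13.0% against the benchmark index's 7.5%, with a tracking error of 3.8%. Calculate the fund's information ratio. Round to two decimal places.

IR = (Rp − Rb) / TE = (13.0% − 7.5%) / 3.8% = 5.50% / 3.8% = 1.4474

1.45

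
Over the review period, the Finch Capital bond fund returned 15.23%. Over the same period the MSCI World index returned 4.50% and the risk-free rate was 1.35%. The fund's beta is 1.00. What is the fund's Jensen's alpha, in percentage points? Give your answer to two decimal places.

10.73

CAPM expected return = Rf + β(Rm − Rf) = 1.35% + 1.00 × (4.50% − 1.35%) = 1.35 + 1.00 × 3.15 = 4.5000%
Jensen's α = Rp − E[R] = 15.23% − 4.5000% = 10.7300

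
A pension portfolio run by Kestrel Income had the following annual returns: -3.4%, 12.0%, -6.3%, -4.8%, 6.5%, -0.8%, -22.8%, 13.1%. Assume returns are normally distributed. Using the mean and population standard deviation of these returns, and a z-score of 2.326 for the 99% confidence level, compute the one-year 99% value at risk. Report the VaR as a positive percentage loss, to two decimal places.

26.12

μ = (-3.4 + 12 − 6.3 − 4.8 + 6.5 − 0.8 − 22.8 + 13.1) / 8 = -0.8125%
Σ(r − μ)² = (-3.4 − (-0.8125))² + (12 − (-0.8125))² + (-6.3 − (-0.8125))² + … = 947.3488
σ = √[947.3488 / 8] = 10.8820%
VaR = −(μ − z·σ) = −(-0.8125 − 2.326 × 10.8820) = −(-26.1240) = 26.1240%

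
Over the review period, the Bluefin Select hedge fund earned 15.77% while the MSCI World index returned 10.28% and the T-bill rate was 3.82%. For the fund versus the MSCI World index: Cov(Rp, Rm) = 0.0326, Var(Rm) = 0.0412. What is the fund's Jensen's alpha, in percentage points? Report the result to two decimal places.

6.84

β = Cov / Var = 0.0326 / 0.0412 = 0.7913
E[R] = Rf + β(Rm − Rf) = 3.82% + 0.7913 × (10.28% − 3.82%) = 8.9318%
α = Rp − E[R] = 15.77% − 8.9318% = 6.8382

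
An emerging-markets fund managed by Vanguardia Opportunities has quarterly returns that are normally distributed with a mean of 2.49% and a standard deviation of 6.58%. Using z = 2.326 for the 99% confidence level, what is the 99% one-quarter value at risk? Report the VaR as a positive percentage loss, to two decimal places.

12.82

VaR (as % loss) = −(μ − z·σ) = −(2.49% − 2.326 × 6.58%) = −(-12.81508%) = 12.81508%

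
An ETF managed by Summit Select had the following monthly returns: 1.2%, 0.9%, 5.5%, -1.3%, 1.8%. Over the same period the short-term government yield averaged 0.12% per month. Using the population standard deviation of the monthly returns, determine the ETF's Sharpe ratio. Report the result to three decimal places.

μ = (1.2 + 0.9 + 5.5 − 1.3 + 1.8) / 5 = 1.6200%
Population σ = √[Σ(r − μ)² / 5] = √[24.3080 / 5] = √4.8616 = 2.2049%
Sharpe = (μ − rf) / σ = (1.6200 − 0.12) / 2.2049 = 1.5000 / 2.2049 = 0.6803

0.680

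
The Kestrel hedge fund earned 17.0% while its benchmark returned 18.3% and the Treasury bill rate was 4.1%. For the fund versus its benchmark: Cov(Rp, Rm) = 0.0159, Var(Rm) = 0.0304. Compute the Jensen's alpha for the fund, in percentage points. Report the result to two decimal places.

β = Cov / Var = 0.0159 / 0.0304 = 0.5230
E[R] = Rf + β(Rm − Rf) = 4.1% + 0.5230 × (18.3% − 4.1%) = 11.5266%
α = Rp − E[R] = 17.0% − 11.5266% = 5.4734

5.47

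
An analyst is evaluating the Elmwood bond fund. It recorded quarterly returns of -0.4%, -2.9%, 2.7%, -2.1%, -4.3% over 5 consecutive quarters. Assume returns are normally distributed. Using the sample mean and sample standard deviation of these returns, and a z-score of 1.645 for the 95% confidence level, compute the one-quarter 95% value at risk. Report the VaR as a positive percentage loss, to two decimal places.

Mean return r̄ = -7.00 / 5 = -1.4000%
Σ(r − r̄)² = (-0.4 − (-1.4000))² + (-2.9 − (-1.4000))² + … = 28.9600
sample σ = √(28.9600 / 4) = √7.2400 = 2.6907%
VaR = −(r̄ − z·σ) = −(-1.4000 − 1.645 × 2.6907) = −(-5.8262) = 5.8262%

5.83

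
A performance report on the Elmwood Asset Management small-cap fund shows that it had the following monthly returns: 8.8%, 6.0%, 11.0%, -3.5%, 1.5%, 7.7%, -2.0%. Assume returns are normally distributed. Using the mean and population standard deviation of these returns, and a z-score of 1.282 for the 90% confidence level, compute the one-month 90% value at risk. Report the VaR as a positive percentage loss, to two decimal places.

2.43

Mean return r̄ = 29.50 / 7 = 4.2143%
Σ(r − r̄)² = (8.8 − 4.2143)² + (6 − 4.2143)² + (11 − 4.2143)² + … = 187.9086
population σ = √(187.9086 / 7) = √26.8441 = 5.1811%
VaR = −(r̄ − z·σ) = −(4.2143 − 1.282 × 5.1811) = −(-2.4279) = 2.4279%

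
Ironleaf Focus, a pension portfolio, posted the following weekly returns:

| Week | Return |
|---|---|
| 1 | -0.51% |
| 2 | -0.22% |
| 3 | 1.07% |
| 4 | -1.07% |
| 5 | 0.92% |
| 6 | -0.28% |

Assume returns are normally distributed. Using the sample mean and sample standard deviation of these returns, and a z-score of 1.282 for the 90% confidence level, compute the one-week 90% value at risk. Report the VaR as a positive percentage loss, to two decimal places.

1.09

Mean return μ = -0.090 / 6 = -0.0150%
Sample std dev = √[3.5218 / 5] = 0.8393%
VaR = −(μ − z·σ) = −(-0.0150 − 1.282 × 0.8393) = −(-1.0910) = 1.0910%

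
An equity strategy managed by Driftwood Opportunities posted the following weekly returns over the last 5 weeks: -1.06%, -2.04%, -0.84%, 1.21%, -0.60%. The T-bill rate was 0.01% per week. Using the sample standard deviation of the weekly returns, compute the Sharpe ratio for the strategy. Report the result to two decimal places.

μ = (-1.06 − 2.04 − 0.84 + 1.21 − 0.6) / 5 = -3.330 / 5 = -0.6660%
Sample σ = √[Σ(r − μ)² / 4] = √[5.5971 / 4] = √1.3993 = 1.1829%
Sharpe = (μ − rf) / σ = (-0.6660 − 0.01) / 1.1829 = -0.6760 / 1.1829 = -0.5715

-0.57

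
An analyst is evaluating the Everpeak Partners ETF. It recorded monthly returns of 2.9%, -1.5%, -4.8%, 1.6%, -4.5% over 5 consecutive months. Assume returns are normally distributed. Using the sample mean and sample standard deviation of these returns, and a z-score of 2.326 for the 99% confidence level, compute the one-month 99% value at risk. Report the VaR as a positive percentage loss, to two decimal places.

μ = (2.9 − 1.5 − 4.8 + 1.6 − 4.5) / 5 = -1.2600%
Σ(r − μ)² = 48.5720; sample σ = √(48.5720/4) = 3.4847%
VaR = −(μ − z·σ) = −(-1.2600 − 2.326 × 3.4847) = −(-9.3654) = 9.3654%

9.37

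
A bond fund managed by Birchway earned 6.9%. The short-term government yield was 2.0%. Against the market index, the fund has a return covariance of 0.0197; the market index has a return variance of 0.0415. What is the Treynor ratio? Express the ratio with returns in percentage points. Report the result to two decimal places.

β = Cov / Var = 0.0197 / 0.0415 = 0.4747
Treynor = (Rp − Rf) / β = (6.9% − 2.0%) / 0.4747 = 4.90 / 0.4747 = 10.3223

10.32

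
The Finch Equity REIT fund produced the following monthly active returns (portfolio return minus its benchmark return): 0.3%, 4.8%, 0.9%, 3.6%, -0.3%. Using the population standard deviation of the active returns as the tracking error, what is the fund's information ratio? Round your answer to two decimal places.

0.94

r̄ = (0.3 + 4.8 + 0.9 + 3.6 − 0.3) / 5 = 1.8600%
Population std dev = √[19.6920 / 5] = 1.9845%
IR = r̄ / tracking error = 1.8600 / 1.9845 = 0.9373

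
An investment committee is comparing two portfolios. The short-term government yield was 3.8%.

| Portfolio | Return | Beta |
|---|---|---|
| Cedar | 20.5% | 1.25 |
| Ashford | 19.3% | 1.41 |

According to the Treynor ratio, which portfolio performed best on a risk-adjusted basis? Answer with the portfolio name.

Cedar: Treynor = (20.5% − 3.8%) / 1.25 = 13.360
Ashford: Treynor = (19.3% − 3.8%) / 1.41 = 10.993
Highest: Cedar (13.360).

Cedar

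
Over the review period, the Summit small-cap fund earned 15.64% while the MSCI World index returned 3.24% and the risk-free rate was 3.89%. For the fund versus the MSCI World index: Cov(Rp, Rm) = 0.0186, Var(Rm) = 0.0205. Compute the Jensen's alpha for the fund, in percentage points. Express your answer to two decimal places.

12.34

β = Cov / Var = 0.0186 / 0.0205 = 0.9073
E[R] = Rf + β(Rm − Rf) = 3.89% + 0.9073 × (3.24% − 3.89%) = 3.3003%
α = Rp − E[R] = 15.64% − 3.3003% = 12.3397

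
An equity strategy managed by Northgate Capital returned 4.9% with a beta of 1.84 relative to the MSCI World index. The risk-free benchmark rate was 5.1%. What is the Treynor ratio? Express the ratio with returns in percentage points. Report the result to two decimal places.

-0.11

Treynor = (Rp − Rf) / β = (4.9% − 5.1%) / 1.84 = -0.20 / 1.84 = -0.1087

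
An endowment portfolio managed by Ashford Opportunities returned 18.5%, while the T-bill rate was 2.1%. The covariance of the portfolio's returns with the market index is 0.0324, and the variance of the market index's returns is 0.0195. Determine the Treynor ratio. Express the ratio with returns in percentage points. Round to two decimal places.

β = Cov / Var = 0.0324 / 0.0195 = 1.6615
Treynor = (Rp − Rf) / β = (18.5% − 2.1%) / 1.6615 = 16.40 / 1.6615 = 9.8706

9.87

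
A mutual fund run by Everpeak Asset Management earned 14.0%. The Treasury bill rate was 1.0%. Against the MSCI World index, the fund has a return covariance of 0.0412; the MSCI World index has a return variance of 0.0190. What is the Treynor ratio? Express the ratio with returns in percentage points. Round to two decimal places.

β = Cov / Var = 0.0412 / 0.0190 = 2.1684
Treynor = (Rp − Rf) / β = (14.0% − 1.0%) / 2.1684 = 13.00 / 2.1684 = 5.9952

6.00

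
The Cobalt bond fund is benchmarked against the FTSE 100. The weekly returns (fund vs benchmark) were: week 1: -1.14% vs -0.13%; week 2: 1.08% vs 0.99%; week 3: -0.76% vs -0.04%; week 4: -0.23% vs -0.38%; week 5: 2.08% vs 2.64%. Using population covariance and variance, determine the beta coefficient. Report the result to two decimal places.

r̄p = 0.2060%,  r̄m = 0.6160%
Cov = Σ(rp − r̄p)(rm − r̄m) / 5 = 1.2384
Var(rm) = Σ(rm − r̄m)² / 5 = 1.2431
β = Cov / Var = 1.2384 / 1.2431 = 0.9962

1.00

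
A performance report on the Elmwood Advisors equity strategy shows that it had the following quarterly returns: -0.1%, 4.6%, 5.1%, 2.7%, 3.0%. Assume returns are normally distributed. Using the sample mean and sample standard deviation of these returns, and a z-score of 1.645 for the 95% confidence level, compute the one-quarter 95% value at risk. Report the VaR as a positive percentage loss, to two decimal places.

0.30

Mean return r̄ = 15.30 / 5 = 3.0600%
Σ(r − r̄)² = (-0.1 − 3.0600)² + (4.6 − 3.0600)² + … = 16.6520
σ = √[16.6520 / 4] = 2.0403%
VaR = −(r̄ − z·σ) = −(3.0600 − 1.645 × 2.0403) = −(-0.2963) = 0.2963%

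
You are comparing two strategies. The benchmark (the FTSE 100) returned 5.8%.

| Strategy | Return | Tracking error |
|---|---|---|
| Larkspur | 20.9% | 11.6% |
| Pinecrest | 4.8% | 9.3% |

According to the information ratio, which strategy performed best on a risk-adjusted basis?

Larkspur

Larkspur: IR = (20.9% − 5.8%) / 11.6% = 1.302
Pinecrest: IR = (4.8% − 5.8%) / 9.3% = -0.108
Highest: Larkspur (1.302).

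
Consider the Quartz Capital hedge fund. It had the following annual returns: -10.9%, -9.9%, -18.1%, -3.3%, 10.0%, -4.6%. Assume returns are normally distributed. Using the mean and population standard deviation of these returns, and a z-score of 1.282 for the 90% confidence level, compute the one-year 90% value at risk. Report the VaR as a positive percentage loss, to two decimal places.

r̄ = (-10.9 − 9.9 − 18.1 − 3.3 + 10 − 4.6) / 6 = -6.1333%
Σ(r − r̄)² = (-10.9 − (-6.1333))² + (-9.9 − (-6.1333))² + (-18.1 − (-6.1333))² + … = 450.7733
σ = √[450.7733 / 6] = 8.6677%
VaR = −(r̄ − z·σ) = −(-6.1333 − 1.282 × 8.6677) = −(-17.2453) = 17.2453%

17.25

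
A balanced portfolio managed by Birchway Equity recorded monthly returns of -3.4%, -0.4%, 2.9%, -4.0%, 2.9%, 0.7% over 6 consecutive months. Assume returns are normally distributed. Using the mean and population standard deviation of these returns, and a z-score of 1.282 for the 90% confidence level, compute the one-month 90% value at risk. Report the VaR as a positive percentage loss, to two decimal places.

3.72

Mean return r̄ = -1.30 / 6 = -0.2167%
Population std dev = √[44.7483 / 6] = 2.7309%
VaR = −(r̄ − z·σ) = −(-0.2167 − 1.282 × 2.7309) = −(-3.7177) = 3.7177%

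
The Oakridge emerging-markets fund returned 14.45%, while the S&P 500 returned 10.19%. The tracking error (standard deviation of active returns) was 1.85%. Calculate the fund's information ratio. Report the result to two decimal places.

2.30

IR = (Rp − Rb) / TE = (14.45% − 10.19%) / 1.85% = 4.26% / 1.85% = 2.3027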